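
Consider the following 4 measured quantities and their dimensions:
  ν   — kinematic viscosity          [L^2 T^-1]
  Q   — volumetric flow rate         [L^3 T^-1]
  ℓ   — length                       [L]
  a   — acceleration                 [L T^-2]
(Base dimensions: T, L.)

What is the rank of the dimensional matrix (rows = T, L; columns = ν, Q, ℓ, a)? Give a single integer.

Write exponents as rows T,L / cols ν,Q,ℓ,a:
  T: [-1 -1  0 -2]
  L: [ 2  3  1  1]
Row reduction gives pivot columns ν,Q; rank = 2

2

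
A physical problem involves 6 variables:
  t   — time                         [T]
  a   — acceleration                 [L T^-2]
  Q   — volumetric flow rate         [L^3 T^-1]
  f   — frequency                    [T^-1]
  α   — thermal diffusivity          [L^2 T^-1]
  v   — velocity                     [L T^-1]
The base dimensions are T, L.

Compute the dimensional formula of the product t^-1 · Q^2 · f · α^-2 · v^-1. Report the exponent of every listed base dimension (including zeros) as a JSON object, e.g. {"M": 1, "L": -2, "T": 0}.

Dimensional matrix (T×L by t×a×Q×f×α×v):
  T: [ 1 -2 -1 -1 -1 -1]
  L: [ 0  1  3  0  2  1]
  [T]: (-1)·1+(2)·-1+(1)·-1+(-2)·-1+(-1)·-1 = -1
  [L]: (-1)·0+(2)·3+(1)·0+(-2)·2+(-1)·1 = 1
⇒ T^-1 L

{"T": -1, "L": 1}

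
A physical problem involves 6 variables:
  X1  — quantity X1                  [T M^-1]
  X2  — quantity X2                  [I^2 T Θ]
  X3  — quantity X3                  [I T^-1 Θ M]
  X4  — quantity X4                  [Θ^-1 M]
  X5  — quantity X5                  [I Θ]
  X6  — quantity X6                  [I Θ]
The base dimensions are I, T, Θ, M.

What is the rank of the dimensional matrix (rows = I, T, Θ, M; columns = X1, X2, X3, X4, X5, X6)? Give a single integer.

Write exponents as rows I,T,Θ,M / cols X1,X2,X3,X4,X5,X6:
  I: [ 0  2  1  0  1  1]
  T: [ 1  1 -1  0  0  0]
  Θ: [ 0  1  1 -1  1  1]
  M: [-1  0  1  1  0  0]
Row reduction gives pivot columns X1,X2,X3; rank = 3

3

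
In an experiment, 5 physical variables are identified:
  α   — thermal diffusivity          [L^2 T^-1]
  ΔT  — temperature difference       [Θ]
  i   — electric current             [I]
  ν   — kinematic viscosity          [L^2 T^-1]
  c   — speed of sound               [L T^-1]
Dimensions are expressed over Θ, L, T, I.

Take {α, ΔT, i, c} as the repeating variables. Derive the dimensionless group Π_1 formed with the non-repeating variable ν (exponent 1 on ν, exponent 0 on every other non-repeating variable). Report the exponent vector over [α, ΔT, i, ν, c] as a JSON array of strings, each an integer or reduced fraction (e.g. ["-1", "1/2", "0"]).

["-1", "0", "0", "1", "0"]

Write exponents as rows Θ,L,T,I / cols α,ΔT,i,ν,c:
  Θ: [ 0  1  0  0  0]
  L: [ 2  0  0  2  1]
  T: [-1  0  0 -1 -1]
  I: [ 0  0  1  0  0]
Echelon form has 4 nonzero rows (pivots: α,ΔT,i,c)
Repeat: α,ΔT,i,c; free: ν
RREF:
  r0: [   1    0    0    1    0]
  r1: [   0    1    0    0    0]
  r2: [   0    0    1    0    0]
  r3: [   0    0    0    0    1]
Fix exponent of ν at 1; solve each RREF row for its pivot's exponent:
  r0: exp(α) + (1)·1 = 0 ⇒ exp(α) = -1
  r1: exp(ΔT) + (0)·1 = 0 ⇒ exp(ΔT) = 0
  r2: exp(i) + (0)·1 = 0 ⇒ exp(i) = 0
  r3: exp(c) + (0)·1 = 0 ⇒ exp(c) = 0
Π_1 = α^-1 · ν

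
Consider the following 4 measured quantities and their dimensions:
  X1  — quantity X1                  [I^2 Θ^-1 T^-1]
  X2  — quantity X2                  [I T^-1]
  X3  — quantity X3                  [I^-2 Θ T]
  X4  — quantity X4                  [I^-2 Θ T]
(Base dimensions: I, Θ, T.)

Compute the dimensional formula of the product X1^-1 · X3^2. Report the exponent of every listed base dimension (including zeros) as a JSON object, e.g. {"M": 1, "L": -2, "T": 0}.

{"I": -6, "Θ": 3, "T": 3}

Write exponents as rows I,Θ,T / cols X1,X2,X3,X4:
  I: [ 2  1 -2 -2]
  Θ: [-1  0  1  1]
  T: [-1 -1  1  1]
  [I]: (-1)·2+(2)·-2 = -6
  [Θ]: (-1)·-1+(2)·1 = 3
  [T]: (-1)·-1+(2)·1 = 3
⇒ I^-6 Θ^3 T^3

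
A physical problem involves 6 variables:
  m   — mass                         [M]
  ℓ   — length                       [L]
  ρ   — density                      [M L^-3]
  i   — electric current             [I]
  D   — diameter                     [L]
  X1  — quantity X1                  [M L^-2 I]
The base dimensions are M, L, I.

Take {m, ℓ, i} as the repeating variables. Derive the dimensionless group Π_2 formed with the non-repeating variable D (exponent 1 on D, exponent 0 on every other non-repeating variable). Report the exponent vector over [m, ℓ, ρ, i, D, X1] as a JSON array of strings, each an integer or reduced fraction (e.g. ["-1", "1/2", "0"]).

Exponent matrix [M,L,I] × [m,ℓ,ρ,i,D,X1]:
  M: [ 1  0  1  0  0  1]
  L: [ 0  1 -3  0  1 -2]
  I: [ 0  0  0  1  0  1]
RREF → pivots at {m,ℓ,i} ⇒ r = 3
Repeat: m,ℓ,i; free: ρ,D,X1
RREF:
  r0: [   1    0    1    0    0    1]
  r1: [   0    1   -3    0    1   -2]
  r2: [   0    0    0    1    0    1]
Fix exponent of D at 1, ρ at 0, X1 at 0; solve each RREF row for its pivot's exponent:
  r0: exp(m) + (0)·1 = 0 ⇒ exp(m) = 0
  r1: exp(ℓ) + (1)·1 = 0 ⇒ exp(ℓ) = -1
  r2: exp(i) + (0)·1 = 0 ⇒ exp(i) = 0
Π_2 = ℓ^-1 · D

["0", "-1", "0", "0", "1", "0"]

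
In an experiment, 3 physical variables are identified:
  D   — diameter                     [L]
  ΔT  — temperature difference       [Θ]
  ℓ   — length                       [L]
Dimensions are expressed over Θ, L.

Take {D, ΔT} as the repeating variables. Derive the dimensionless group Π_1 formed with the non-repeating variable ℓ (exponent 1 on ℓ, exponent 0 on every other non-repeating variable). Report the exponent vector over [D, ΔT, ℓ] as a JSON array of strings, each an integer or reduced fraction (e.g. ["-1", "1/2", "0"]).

Dimensional matrix (Θ×L by D×ΔT×ℓ):
  Θ: [ 0  1  0]
  L: [ 1  0  1]
Row reduction gives pivot columns D,ΔT; rank = 2
Repeat: D,ΔT; free: ℓ
RREF:
  r0: [   1    0    1]
  r1: [   0    1    0]
Fix exponent of ℓ at 1; solve each RREF row for its pivot's exponent:
  r0: exp(D) + (1)·1 = 0 ⇒ exp(D) = -1
  r1: exp(ΔT) + (0)·1 = 0 ⇒ exp(ΔT) = 0
Π_1 = D^-1 · ℓ

["-1", "0", "1"]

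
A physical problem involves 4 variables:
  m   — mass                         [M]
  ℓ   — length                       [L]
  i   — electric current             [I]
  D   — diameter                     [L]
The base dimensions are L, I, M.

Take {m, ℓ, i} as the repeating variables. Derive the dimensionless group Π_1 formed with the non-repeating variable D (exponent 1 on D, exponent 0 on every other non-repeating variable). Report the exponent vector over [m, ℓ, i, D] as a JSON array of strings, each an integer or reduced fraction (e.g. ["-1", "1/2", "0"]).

Dimensional matrix (L×I×M by m×ℓ×i×D):
  L: [ 0  1  0  1]
  I: [ 0  0  1  0]
  M: [ 1  0  0  0]
RREF → pivots at {m,ℓ,i} ⇒ r = 3
Pivot set = {m,ℓ,i}, free = {D}
RREF:
  r0: [   1    0    0    0]
  r1: [   0    1    0    1]
  r2: [   0    0    1    0]
Fix exponent of D at 1; solve each RREF row for its pivot's exponent:
  r0: exp(m) + (0)·1 = 0 ⇒ exp(m) = 0
  r1: exp(ℓ) + (1)·1 = 0 ⇒ exp(ℓ) = -1
  r2: exp(i) + (0)·1 = 0 ⇒ exp(i) = 0
Π_1 = ℓ^-1 · D

["0", "-1", "0", "1"]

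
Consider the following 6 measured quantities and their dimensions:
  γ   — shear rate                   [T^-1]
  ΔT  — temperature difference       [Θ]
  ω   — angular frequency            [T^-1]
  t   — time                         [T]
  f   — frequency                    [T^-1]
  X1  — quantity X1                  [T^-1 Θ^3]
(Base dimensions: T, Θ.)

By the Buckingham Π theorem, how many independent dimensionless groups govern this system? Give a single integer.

Write exponents as rows T,Θ / cols γ,ΔT,ω,t,f,X1:
  T: [-1  0 -1  1 -1 -1]
  Θ: [ 0  1  0  0  0  3]
Echelon form has 2 nonzero rows (pivots: γ,ΔT)
Π count = n − r = 6 − 2 = 4

4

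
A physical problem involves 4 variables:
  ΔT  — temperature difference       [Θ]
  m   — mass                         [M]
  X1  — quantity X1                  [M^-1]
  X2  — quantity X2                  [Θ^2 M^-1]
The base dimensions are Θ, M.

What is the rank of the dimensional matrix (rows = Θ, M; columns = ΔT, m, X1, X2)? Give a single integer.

Write exponents as rows Θ,M / cols ΔT,m,X1,X2:
  Θ: [ 1  0  0  2]
  M: [ 0  1 -1 -1]
Echelon form has 2 nonzero rows (pivots: ΔT,m)

2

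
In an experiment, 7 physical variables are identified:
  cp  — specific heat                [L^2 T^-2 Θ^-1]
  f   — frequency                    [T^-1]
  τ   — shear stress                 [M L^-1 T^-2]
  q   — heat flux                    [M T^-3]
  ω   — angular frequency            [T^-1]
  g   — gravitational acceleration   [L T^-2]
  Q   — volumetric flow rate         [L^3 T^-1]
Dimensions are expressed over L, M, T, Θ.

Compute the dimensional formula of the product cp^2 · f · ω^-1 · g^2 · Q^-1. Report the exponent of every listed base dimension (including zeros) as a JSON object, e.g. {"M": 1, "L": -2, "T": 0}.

{"L": 3, "M": 0, "T": -7, "Θ": -2}

Write exponents as rows L,M,T,Θ / cols cp,f,τ,q,ω,g,Q:
  L: [ 2  0 -1  0  0  1  3]
  M: [ 0  0  1  1  0  0  0]
  T: [-2 -1 -2 -3 -1 -2 -1]
  Θ: [-1  0  0  0  0  0  0]
  [L]: (2)·2+(1)·0+(-1)·0+(2)·1+(-1)·3 = 3
  [M]: (2)·0+(1)·0+(-1)·0+(2)·0+(-1)·0 = 0
  [T]: (2)·-2+(1)·-1+(-1)·-1+(2)·-2+(-1)·-1 = -7
  [Θ]: (2)·-1+(1)·0+(-1)·0+(2)·0+(-1)·0 = -2
⇒ L^3 T^-7 Θ^-2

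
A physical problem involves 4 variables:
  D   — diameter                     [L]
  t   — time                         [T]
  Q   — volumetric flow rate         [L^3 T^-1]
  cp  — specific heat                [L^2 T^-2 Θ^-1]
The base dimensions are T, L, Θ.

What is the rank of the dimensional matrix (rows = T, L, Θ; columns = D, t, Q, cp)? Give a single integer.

Exponent matrix [T,L,Θ] × [D,t,Q,cp]:
  T: [ 0  1 -1 -2]
  L: [ 1  0  3  2]
  Θ: [ 0  0  0 -1]
Row reduction gives pivot columns D,t,cp; rank = 3

3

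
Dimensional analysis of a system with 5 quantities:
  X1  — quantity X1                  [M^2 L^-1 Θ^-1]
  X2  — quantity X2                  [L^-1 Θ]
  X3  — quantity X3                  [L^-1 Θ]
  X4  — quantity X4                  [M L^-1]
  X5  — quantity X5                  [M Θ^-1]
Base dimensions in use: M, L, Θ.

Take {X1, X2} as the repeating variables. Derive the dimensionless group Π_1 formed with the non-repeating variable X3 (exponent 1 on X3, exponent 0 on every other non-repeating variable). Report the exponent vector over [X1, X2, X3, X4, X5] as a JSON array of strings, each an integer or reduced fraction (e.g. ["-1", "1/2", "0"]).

["0", "-1", "1", "0", "0"]

Exponent matrix [M,L,Θ] × [X1,X2,X3,X4,X5]:
  M: [ 2  0  0  1  1]
  L: [-1 -1 -1 -1  0]
  Θ: [-1  1  1  0 -1]
RREF → pivots at {X1,X2} ⇒ r = 2
Pivot set = {X1,X2}, free = {X3,X4,X5}
RREF:
  r0: [   1    0    0  1/2  1/2]
  r1: [   0    1    1  1/2 -1/2]
  r2: [   0    0    0    0    0]
Fix exponent of X3 at 1, X4 at 0, X5 at 0; solve each RREF row for its pivot's exponent:
  r0: exp(X1) + (0)·1 = 0 ⇒ exp(X1) = 0
  r1: exp(X2) + (1)·1 = 0 ⇒ exp(X2) = -1
Π_1 = X2^-1 · X3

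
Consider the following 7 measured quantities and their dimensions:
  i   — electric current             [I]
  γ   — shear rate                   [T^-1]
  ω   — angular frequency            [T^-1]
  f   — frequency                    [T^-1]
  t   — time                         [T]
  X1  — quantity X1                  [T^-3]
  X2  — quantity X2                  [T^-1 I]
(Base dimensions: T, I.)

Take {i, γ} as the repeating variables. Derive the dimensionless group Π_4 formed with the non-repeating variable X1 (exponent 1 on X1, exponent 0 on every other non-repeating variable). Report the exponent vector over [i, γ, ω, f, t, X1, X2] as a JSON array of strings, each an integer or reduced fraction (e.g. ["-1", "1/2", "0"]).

["0", "-3", "0", "0", "0", "1", "0"]

Dimensional matrix (T×I by i×γ×ω×f×t×X1×X2):
  T: [ 0 -1 -1 -1  1 -3 -1]
  I: [ 1  0  0  0  0  0  1]
Row reduction gives pivot columns i,γ; rank = 2
Pivot set = {i,γ}, free = {ω,f,t,X1,X2}
RREF:
  r0: [   1    0    0    0    0    0    1]
  r1: [   0    1    1    1   -1    3    1]
Fix exponent of X1 at 1, ω at 0, f at 0, t at 0, X2 at 0; solve each RREF row for its pivot's exponent:
  r0: exp(i) + (0)·1 = 0 ⇒ exp(i) = 0
  r1: exp(γ) + (3)·1 = 0 ⇒ exp(γ) = -3
Π_4 = γ^-3 · X1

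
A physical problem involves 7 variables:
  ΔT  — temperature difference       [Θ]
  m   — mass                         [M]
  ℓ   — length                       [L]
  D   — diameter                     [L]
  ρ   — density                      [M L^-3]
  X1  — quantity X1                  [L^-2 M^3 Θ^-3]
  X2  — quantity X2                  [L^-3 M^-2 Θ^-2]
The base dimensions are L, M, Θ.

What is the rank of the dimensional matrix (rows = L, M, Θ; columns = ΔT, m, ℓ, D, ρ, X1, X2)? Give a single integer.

3

Dimensional matrix (L×M×Θ by ΔT×m×ℓ×D×ρ×X1×X2):
  L: [ 0  0  1  1 -3 -2 -3]
  M: [ 0  1  0  0  1  3 -2]
  Θ: [ 1  0  0  0  0 -3 -2]
RREF → pivots at {ΔT,m,ℓ} ⇒ r = 3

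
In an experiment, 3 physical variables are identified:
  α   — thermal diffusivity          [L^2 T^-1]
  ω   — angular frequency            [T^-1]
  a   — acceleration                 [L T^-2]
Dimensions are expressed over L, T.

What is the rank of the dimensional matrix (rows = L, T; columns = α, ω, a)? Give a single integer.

2

Write exponents as rows L,T / cols α,ω,a:
  L: [ 2  0  1]
  T: [-1 -1 -2]
RREF → pivots at {α,ω} ⇒ r = 2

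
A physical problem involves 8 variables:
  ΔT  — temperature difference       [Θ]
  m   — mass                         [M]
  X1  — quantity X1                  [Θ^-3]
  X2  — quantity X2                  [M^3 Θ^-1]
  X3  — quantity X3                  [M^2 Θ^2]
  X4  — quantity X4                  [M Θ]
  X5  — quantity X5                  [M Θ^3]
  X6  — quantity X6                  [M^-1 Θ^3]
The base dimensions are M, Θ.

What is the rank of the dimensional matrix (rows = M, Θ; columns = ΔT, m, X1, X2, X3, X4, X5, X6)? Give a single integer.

2

Dimensional matrix (M×Θ by ΔT×m×X1×X2×X3×X4×X5×X6):
  M: [ 0  1  0  3  2  1  1 -1]
  Θ: [ 1  0 -3 -1  2  1  3  3]
Echelon form has 2 nonzero rows (pivots: ΔT,m)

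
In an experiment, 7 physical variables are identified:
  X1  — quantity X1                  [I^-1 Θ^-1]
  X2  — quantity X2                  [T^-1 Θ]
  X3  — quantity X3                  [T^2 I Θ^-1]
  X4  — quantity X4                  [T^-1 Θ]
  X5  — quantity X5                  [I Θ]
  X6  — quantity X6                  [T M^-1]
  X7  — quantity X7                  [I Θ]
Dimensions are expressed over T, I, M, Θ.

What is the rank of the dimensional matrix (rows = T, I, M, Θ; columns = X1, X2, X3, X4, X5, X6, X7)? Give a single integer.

3

Write exponents as rows T,I,M,Θ / cols X1,X2,X3,X4,X5,X6,X7:
  T: [ 0 -1  2 -1  0  1  0]
  I: [-1  0  1  0  1  0  1]
  M: [ 0  0  0  0  0 -1  0]
  Θ: [-1  1 -1  1  1  0  1]
Row reduction gives pivot columns X1,X2,X6; rank = 3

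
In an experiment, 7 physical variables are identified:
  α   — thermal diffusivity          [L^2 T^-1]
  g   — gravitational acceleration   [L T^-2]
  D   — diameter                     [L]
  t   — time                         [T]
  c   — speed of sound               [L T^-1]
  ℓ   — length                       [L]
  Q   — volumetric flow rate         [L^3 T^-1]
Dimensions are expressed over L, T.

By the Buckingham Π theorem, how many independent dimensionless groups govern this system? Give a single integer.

5

Dimensional matrix (L×T by α×g×D×t×c×ℓ×Q):
  L: [ 2  1  1  0  1  1  3]
  T: [-1 -2  0  1 -1  0 -1]
RREF → pivots at {α,g} ⇒ r = 2
7 vars − rank 2 = 5 Π groups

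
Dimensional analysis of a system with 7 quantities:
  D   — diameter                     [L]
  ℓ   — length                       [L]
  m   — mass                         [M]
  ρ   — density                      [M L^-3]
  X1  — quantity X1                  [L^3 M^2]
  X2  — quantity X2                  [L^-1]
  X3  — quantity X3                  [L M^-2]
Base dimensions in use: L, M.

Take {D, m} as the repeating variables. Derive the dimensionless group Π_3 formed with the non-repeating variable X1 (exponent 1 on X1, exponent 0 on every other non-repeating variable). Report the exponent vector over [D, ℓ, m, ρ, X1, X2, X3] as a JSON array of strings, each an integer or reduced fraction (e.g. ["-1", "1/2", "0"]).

Write exponents as rows L,M / cols D,ℓ,m,ρ,X1,X2,X3:
  L: [ 1  1  0 -3  3 -1  1]
  M: [ 0  0  1  1  2  0 -2]
Echelon form has 2 nonzero rows (pivots: D,m)
Pivot set = {D,m}, free = {ℓ,ρ,X1,X2,X3}
RREF:
  r0: [   1    1    0   -3    3   -1    1]
  r1: [   0    0    1    1    2    0   -2]
Fix exponent of X1 at 1, ℓ at 0, ρ at 0, X2 at 0, X3 at 0; solve each RREF row for its pivot's exponent:
  r0: exp(D) + (3)·1 = 0 ⇒ exp(D) = -3
  r1: exp(m) + (2)·1 = 0 ⇒ exp(m) = -2
Π_3 = D^-3 · m^-2 · X1

["-3", "0", "-2", "0", "1", "0", "0"]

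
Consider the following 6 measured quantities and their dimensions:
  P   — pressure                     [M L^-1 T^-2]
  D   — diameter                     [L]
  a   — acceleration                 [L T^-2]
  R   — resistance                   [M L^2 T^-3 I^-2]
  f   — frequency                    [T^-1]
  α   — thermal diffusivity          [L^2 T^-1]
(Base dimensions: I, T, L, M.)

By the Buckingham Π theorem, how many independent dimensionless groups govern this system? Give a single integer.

2

Dimensional matrix (I×T×L×M by P×D×a×R×f×α):
  I: [ 0  0  0 -2  0  0]
  T: [-2  0 -2 -3 -1 -1]
  L: [-1  1  1  2  0  2]
  M: [ 1  0  0  1  0  0]
Echelon form has 4 nonzero rows (pivots: P,D,a,R)
6 vars − rank 4 = 2 Π groups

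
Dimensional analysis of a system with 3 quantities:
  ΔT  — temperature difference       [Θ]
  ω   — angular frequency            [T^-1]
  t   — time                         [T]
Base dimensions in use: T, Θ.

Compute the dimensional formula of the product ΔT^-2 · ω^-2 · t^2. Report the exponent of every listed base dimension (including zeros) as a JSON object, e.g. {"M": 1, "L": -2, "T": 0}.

{"T": 4, "Θ": -2}

Exponent matrix [T,Θ] × [ΔT,ω,t]:
  T: [ 0 -1  1]
  Θ: [ 1  0  0]
  [T]: (-2)·0+(-2)·-1+(2)·1 = 4
  [Θ]: (-2)·1+(-2)·0+(2)·0 = -2
⇒ T^4 Θ^-2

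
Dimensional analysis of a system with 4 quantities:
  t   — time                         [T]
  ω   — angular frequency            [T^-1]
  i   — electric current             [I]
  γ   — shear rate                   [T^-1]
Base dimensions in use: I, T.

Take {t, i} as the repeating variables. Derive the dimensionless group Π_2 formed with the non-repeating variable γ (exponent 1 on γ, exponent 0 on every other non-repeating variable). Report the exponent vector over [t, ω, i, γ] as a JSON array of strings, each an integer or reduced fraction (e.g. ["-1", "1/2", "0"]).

Exponent matrix [I,T] × [t,ω,i,γ]:
  I: [ 0  0  1  0]
  T: [ 1 -1  0 -1]
Echelon form has 2 nonzero rows (pivots: t,i)
Pivot set = {t,i}, free = {ω,γ}
RREF:
  r0: [   1   -1    0   -1]
  r1: [   0    0    1    0]
Fix exponent of γ at 1, ω at 0; solve each RREF row for its pivot's exponent:
  r0: exp(t) + (-1)·1 = 0 ⇒ exp(t) = 1
  r1: exp(i) + (0)·1 = 0 ⇒ exp(i) = 0
Π_2 = t · γ

["1", "0", "0", "1"]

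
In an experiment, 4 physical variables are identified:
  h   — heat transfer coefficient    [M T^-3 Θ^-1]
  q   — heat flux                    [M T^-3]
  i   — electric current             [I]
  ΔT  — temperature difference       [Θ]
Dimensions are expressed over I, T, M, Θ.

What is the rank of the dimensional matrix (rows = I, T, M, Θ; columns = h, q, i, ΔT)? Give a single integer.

Dimensional matrix (I×T×M×Θ by h×q×i×ΔT):
  I: [ 0  0  1  0]
  T: [-3 -3  0  0]
  M: [ 1  1  0  0]
  Θ: [-1  0  0  1]
Row reduction gives pivot columns h,q,i; rank = 3

3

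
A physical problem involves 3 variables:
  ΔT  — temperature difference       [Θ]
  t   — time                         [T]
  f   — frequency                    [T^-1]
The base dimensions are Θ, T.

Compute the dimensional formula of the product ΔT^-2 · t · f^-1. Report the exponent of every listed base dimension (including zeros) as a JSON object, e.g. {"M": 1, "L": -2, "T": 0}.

{"Θ": -2, "T": 2}

Exponent matrix [Θ,T] × [ΔT,t,f]:
  Θ: [ 1  0  0]
  T: [ 0  1 -1]
  [Θ]: (-2)·1+(1)·0+(-1)·0 = -2
  [T]: (-2)·0+(1)·1+(-1)·-1 = 2
⇒ Θ^-2 T^2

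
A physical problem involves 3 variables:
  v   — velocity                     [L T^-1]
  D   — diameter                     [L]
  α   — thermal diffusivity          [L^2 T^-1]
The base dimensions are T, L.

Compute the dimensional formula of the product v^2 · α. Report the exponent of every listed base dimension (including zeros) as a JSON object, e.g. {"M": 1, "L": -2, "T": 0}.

{"T": -3, "L": 4}

Exponent matrix [T,L] × [v,D,α]:
  T: [-1  0 -1]
  L: [ 1  1  2]
  [T]: (2)·-1+(1)·-1 = -3
  [L]: (2)·1+(1)·2 = 4
⇒ T^-3 L^4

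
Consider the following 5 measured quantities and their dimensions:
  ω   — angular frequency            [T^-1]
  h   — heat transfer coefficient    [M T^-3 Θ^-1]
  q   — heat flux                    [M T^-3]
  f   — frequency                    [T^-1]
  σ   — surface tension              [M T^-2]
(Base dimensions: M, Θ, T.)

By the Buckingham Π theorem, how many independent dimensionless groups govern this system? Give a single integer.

Write exponents as rows M,Θ,T / cols ω,h,q,f,σ:
  M: [ 0  1  1  0  1]
  Θ: [ 0 -1  0  0  0]
  T: [-1 -3 -3 -1 -2]
Echelon form has 3 nonzero rows (pivots: ω,h,q)
5 vars − rank 3 = 2 Π groups

2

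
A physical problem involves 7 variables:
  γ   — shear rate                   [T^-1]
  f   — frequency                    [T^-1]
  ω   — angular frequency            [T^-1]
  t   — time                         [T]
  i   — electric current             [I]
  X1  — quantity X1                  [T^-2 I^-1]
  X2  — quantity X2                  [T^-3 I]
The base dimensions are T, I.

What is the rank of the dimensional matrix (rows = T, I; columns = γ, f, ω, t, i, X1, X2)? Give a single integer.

Exponent matrix [T,I] × [γ,f,ω,t,i,X1,X2]:
  T: [-1 -1 -1  1  0 -2 -3]
  I: [ 0  0  0  0  1 -1  1]
RREF → pivots at {γ,i} ⇒ r = 2

2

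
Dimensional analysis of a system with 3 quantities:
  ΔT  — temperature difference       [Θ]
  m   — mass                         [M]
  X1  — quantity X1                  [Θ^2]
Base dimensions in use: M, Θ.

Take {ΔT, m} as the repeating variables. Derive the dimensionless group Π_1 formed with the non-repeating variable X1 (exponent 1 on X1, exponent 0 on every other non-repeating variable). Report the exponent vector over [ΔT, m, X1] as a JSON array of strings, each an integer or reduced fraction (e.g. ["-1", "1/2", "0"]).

Write exponents as rows M,Θ / cols ΔT,m,X1:
  M: [ 0  1  0]
  Θ: [ 1  0  2]
RREF → pivots at {ΔT,m} ⇒ r = 2
Pivot set = {ΔT,m}, free = {X1}
RREF:
  r0: [   1    0    2]
  r1: [   0    1    0]
Fix exponent of X1 at 1; solve each RREF row for its pivot's exponent:
  r0: exp(ΔT) + (2)·1 = 0 ⇒ exp(ΔT) = -2
  r1: exp(m) + (0)·1 = 0 ⇒ exp(m) = 0
Π_1 = ΔT^-2 · X1

["-2", "0", "1"]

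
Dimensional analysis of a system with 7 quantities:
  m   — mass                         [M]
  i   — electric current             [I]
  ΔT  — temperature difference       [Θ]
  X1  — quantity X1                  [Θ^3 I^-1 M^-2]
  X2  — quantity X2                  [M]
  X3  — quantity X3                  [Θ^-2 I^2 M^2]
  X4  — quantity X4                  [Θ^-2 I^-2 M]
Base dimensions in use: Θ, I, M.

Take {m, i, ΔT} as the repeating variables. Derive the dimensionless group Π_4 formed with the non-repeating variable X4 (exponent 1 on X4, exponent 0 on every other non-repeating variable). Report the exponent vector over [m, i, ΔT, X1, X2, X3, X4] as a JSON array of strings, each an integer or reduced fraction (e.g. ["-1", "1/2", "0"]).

["-1", "2", "2", "0", "0", "0", "1"]

Write exponents as rows Θ,I,M / cols m,i,ΔT,X1,X2,X3,X4:
  Θ: [ 0  0  1  3  0 -2 -2]
  I: [ 0  1  0 -1  0  2 -2]
  M: [ 1  0  0 -2  1  2  1]
Row reduction gives pivot columns m,i,ΔT; rank = 3
Pivot set = {m,i,ΔT}, free = {X1,X2,X3,X4}
RREF:
  r0: [   1    0    0   -2    1    2    1]
  r1: [   0    1    0   -1    0    2   -2]
  r2: [   0    0    1    3    0   -2   -2]
Fix exponent of X4 at 1, X1 at 0, X2 at 0, X3 at 0; solve each RREF row for its pivot's exponent:
  r0: exp(m) + (1)·1 = 0 ⇒ exp(m) = -1
  r1: exp(i) + (-2)·1 = 0 ⇒ exp(i) = 2
  r2: exp(ΔT) + (-2)·1 = 0 ⇒ exp(ΔT) = 2
Π_4 = m^-1 · i^2 · ΔT^2 · X4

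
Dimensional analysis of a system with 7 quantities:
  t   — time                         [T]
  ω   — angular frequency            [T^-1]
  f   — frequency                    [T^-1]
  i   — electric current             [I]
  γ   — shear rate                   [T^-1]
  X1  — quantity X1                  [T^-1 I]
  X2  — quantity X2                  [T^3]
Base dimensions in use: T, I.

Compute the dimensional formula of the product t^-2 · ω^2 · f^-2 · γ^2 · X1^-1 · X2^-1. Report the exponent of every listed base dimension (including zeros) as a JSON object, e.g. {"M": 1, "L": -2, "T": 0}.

{"T": -6, "I": -1}

Write exponents as rows T,I / cols t,ω,f,i,γ,X1,X2:
  T: [ 1 -1 -1  0 -1 -1  3]
  I: [ 0  0  0  1  0  1  0]
  [T]: (-2)·1+(2)·-1+(-2)·-1+(2)·-1+(-1)·-1+(-1)·3 = -6
  [I]: (-2)·0+(2)·0+(-2)·0+(2)·0+(-1)·1+(-1)·0 = -1
⇒ T^-6 I^-1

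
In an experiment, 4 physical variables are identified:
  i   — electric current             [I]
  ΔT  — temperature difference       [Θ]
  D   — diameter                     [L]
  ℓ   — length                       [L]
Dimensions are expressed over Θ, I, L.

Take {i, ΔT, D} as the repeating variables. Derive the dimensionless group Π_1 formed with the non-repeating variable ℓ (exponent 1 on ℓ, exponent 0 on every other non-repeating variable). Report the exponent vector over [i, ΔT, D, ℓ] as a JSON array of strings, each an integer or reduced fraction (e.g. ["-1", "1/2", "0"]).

["0", "0", "-1", "1"]

Exponent matrix [Θ,I,L] × [i,ΔT,D,ℓ]:
  Θ: [ 0  1  0  0]
  I: [ 1  0  0  0]
  L: [ 0  0  1  1]
Echelon form has 3 nonzero rows (pivots: i,ΔT,D)
Pivot set = {i,ΔT,D}, free = {ℓ}
RREF:
  r0: [   1    0    0    0]
  r1: [   0    1    0    0]
  r2: [   0    0    1    1]
Fix exponent of ℓ at 1; solve each RREF row for its pivot's exponent:
  r0: exp(i) + (0)·1 = 0 ⇒ exp(i) = 0
  r1: exp(ΔT) + (0)·1 = 0 ⇒ exp(ΔT) = 0
  r2: exp(D) + (1)·1 = 0 ⇒ exp(D) = -1
Π_1 = D^-1 · ℓ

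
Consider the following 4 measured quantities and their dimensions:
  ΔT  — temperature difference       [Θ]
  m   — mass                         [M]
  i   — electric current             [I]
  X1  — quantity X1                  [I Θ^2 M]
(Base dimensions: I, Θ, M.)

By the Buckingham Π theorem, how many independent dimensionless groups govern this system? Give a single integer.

Exponent matrix [I,Θ,M] × [ΔT,m,i,X1]:
  I: [ 0  0  1  1]
  Θ: [ 1  0  0  2]
  M: [ 0  1  0  1]
Row reduction gives pivot columns ΔT,m,i; rank = 3
Π count = n − r = 4 − 3 = 1

1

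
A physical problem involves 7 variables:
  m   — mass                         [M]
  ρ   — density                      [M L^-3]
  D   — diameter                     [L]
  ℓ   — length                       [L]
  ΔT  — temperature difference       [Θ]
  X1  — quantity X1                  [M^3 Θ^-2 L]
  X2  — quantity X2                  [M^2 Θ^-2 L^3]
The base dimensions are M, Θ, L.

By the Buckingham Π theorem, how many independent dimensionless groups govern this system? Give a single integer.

4

Exponent matrix [M,Θ,L] × [m,ρ,D,ℓ,ΔT,X1,X2]:
  M: [ 1  1  0  0  0  3  2]
  Θ: [ 0  0  0  0  1 -2 -2]
  L: [ 0 -3  1  1  0  1  3]
Row reduction gives pivot columns m,ρ,ΔT; rank = 3
7 vars − rank 3 = 4 Π groups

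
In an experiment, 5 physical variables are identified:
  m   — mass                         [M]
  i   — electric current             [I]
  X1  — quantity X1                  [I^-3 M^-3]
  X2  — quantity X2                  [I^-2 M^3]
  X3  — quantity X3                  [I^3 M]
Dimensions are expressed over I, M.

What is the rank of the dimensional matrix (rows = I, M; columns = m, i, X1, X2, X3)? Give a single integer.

2

Dimensional matrix (I×M by m×i×X1×X2×X3):
  I: [ 0  1 -3 -2  3]
  M: [ 1  0 -3  3  1]
RREF → pivots at {m,i} ⇒ r = 2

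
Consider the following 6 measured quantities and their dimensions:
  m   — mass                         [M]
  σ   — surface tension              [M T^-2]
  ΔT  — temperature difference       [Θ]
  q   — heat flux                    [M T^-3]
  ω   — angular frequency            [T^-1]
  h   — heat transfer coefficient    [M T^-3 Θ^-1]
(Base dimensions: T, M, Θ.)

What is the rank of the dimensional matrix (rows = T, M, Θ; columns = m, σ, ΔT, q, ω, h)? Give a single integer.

Write exponents as rows T,M,Θ / cols m,σ,ΔT,q,ω,h:
  T: [ 0 -2  0 -3 -1 -3]
  M: [ 1  1  0  1  0  1]
  Θ: [ 0  0  1  0  0 -1]
Row reduction gives pivot columns m,σ,ΔT; rank = 3

3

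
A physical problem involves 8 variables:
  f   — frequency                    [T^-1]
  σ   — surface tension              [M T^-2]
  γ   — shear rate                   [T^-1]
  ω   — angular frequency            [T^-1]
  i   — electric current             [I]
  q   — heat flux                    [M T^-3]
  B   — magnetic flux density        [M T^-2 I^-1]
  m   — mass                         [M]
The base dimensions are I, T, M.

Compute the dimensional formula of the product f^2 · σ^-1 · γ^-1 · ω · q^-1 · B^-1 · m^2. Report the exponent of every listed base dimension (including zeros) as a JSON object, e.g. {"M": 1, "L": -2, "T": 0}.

{"I": 1, "T": 5, "M": -1}

Exponent matrix [I,T,M] × [f,σ,γ,ω,i,q,B,m]:
  I: [ 0  0  0  0  1  0 -1  0]
  T: [-1 -2 -1 -1  0 -3 -2  0]
  M: [ 0  1  0  0  0  1  1  1]
  [I]: (2)·0+(-1)·0+(-1)·0+(1)·0+(-1)·0+(-1)·-1+(2)·0 = 1
  [T]: (2)·-1+(-1)·-2+(-1)·-1+(1)·-1+(-1)·-3+(-1)·-2+(2)·0 = 5
  [M]: (2)·0+(-1)·1+(-1)·0+(1)·0+(-1)·1+(-1)·1+(2)·1 = -1
⇒ I T^5 M^-1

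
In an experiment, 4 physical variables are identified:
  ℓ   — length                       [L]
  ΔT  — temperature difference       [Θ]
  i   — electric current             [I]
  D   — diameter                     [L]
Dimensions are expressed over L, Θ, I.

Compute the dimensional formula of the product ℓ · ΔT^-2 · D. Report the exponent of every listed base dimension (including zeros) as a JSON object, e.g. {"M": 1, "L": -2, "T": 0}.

{"L": 2, "Θ": -2, "I": 0}

Dimensional matrix (L×Θ×I by ℓ×ΔT×i×D):
  L: [ 1  0  0  1]
  Θ: [ 0  1  0  0]
  I: [ 0  0  1  0]
  [L]: (1)·1+(-2)·0+(1)·1 = 2
  [Θ]: (1)·0+(-2)·1+(1)·0 = -2
  [I]: (1)·0+(-2)·0+(1)·0 = 0
⇒ L^2 Θ^-2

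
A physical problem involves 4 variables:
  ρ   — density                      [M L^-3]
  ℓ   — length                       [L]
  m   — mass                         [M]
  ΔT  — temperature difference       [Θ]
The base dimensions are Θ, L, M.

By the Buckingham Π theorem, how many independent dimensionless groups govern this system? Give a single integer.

Dimensional matrix (Θ×L×M by ρ×ℓ×m×ΔT):
  Θ: [ 0  0  0  1]
  L: [-3  1  0  0]
  M: [ 1  0  1  0]
Echelon form has 3 nonzero rows (pivots: ρ,ℓ,ΔT)
Π count = n − r = 4 − 3 = 1

1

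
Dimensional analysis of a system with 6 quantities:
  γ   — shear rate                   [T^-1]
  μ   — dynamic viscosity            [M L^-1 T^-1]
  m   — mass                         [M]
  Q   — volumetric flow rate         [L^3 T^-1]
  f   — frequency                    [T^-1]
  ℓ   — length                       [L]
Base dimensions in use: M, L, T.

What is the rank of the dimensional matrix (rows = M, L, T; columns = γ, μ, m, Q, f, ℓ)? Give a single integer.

Dimensional matrix (M×L×T by γ×μ×m×Q×f×ℓ):
  M: [ 0  1  1  0  0  0]
  L: [ 0 -1  0  3  0  1]
  T: [-1 -1  0 -1 -1  0]
RREF → pivots at {γ,μ,m} ⇒ r = 3

3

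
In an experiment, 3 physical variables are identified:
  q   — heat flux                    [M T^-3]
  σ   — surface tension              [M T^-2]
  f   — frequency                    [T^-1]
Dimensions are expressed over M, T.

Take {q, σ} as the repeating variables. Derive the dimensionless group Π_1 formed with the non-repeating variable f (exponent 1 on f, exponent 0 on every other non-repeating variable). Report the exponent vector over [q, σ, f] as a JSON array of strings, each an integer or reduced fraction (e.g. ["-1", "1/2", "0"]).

["-1", "1", "1"]

Exponent matrix [M,T] × [q,σ,f]:
  M: [ 1  1  0]
  T: [-3 -2 -1]
Echelon form has 2 nonzero rows (pivots: q,σ)
Pivot set = {q,σ}, free = {f}
RREF:
  r0: [   1    0    1]
  r1: [   0    1   -1]
Fix exponent of f at 1; solve each RREF row for its pivot's exponent:
  r0: exp(q) + (1)·1 = 0 ⇒ exp(q) = -1
  r1: exp(σ) + (-1)·1 = 0 ⇒ exp(σ) = 1
Π_1 = q^-1 · σ · f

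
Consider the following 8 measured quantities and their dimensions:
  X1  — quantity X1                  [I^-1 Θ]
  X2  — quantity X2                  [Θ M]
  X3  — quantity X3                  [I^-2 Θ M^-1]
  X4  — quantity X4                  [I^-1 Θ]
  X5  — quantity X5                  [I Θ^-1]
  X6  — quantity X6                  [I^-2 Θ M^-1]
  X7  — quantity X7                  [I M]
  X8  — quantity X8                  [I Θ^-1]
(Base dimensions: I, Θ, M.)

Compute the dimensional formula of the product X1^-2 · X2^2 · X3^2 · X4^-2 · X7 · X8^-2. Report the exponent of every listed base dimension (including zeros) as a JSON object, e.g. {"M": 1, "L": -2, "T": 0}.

Write exponents as rows I,Θ,M / cols X1,X2,X3,X4,X5,X6,X7,X8:
  I: [-1  0 -2 -1  1 -2  1  1]
  Θ: [ 1  1  1  1 -1  1  0 -1]
  M: [ 0  1 -1  0  0 -1  1  0]
  [I]: (-2)·-1+(2)·0+(2)·-2+(-2)·-1+(1)·1+(-2)·1 = -1
  [Θ]: (-2)·1+(2)·1+(2)·1+(-2)·1+(1)·0+(-2)·-1 = 2
  [M]: (-2)·0+(2)·1+(2)·-1+(-2)·0+(1)·1+(-2)·0 = 1
⇒ I^-1 Θ^2 M

{"I": -1, "Θ": 2, "M": 1}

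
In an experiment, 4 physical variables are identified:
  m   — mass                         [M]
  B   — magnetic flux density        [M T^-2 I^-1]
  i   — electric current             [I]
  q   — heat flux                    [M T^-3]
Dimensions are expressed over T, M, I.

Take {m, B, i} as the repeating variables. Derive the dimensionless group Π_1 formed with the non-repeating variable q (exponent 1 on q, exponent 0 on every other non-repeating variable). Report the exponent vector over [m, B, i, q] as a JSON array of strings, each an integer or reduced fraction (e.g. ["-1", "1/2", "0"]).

Dimensional matrix (T×M×I by m×B×i×q):
  T: [ 0 -2  0 -3]
  M: [ 1  1  0  1]
  I: [ 0 -1  1  0]
Row reduction gives pivot columns m,B,i; rank = 3
Pivot set = {m,B,i}, free = {q}
RREF:
  r0: [   1    0    0 -1/2]
  r1: [   0    1    0  3/2]
  r2: [   0    0    1  3/2]
Fix exponent of q at 1; solve each RREF row for its pivot's exponent:
  r0: exp(m) + (-1/2)·1 = 0 ⇒ exp(m) = 1/2
  r1: exp(B) + (3/2)·1 = 0 ⇒ exp(B) = -3/2
  r2: exp(i) + (3/2)·1 = 0 ⇒ exp(i) = -3/2
Π_1 = m^(1/2) · B^(-3/2) · i^(-3/2) · q

["1/2", "-3/2", "-3/2", "1"]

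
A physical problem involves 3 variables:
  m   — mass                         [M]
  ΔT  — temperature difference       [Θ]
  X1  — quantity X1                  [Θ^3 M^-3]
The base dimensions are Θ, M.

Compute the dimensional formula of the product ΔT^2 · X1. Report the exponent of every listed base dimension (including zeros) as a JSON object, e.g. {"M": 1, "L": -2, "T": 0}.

{"Θ": 5, "M": -3}

Dimensional matrix (Θ×M by m×ΔT×X1):
  Θ: [ 0  1  3]
  M: [ 1  0 -3]
  [Θ]: (2)·1+(1)·3 = 5
  [M]: (2)·0+(1)·-3 = -3
⇒ Θ^5 M^-3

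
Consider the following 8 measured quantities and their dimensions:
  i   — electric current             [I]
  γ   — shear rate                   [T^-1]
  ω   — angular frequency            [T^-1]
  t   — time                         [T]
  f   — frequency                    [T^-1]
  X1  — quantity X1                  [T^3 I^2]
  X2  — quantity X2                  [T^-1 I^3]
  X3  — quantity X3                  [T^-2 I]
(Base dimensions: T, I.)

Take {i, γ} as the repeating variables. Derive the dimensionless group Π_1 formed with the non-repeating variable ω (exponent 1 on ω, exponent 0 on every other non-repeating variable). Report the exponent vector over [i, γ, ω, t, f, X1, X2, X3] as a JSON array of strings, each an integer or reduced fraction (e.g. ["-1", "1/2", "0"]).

["0", "-1", "1", "0", "0", "0", "0", "0"]

Dimensional matrix (T×I by i×γ×ω×t×f×X1×X2×X3):
  T: [ 0 -1 -1  1 -1  3 -1 -2]
  I: [ 1  0  0  0  0  2  3  1]
RREF → pivots at {i,γ} ⇒ r = 2
Pivot set = {i,γ}, free = {ω,t,f,X1,X2,X3}
RREF:
  r0: [   1    0    0    0    0    2    3    1]
  r1: [   0    1    1   -1    1   -3    1    2]
Fix exponent of ω at 1, t at 0, f at 0, X1 at 0, X2 at 0, X3 at 0; solve each RREF row for its pivot's exponent:
  r0: exp(i) + (0)·1 = 0 ⇒ exp(i) = 0
  r1: exp(γ) + (1)·1 = 0 ⇒ exp(γ) = -1
Π_1 = γ^-1 · ω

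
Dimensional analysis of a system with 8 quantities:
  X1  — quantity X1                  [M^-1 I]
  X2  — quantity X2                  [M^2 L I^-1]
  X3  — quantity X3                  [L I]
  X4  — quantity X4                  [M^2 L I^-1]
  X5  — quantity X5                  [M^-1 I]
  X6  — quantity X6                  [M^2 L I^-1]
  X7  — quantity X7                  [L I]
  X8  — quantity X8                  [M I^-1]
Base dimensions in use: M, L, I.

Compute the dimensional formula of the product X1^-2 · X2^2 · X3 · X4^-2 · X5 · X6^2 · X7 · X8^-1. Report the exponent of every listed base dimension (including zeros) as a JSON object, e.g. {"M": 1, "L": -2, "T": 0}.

Dimensional matrix (M×L×I by X1×X2×X3×X4×X5×X6×X7×X8):
  M: [-1  2  0  2 -1  2  0  1]
  L: [ 0  1  1  1  0  1  1  0]
  I: [ 1 -1  1 -1  1 -1  1 -1]
  [M]: (-2)·-1+(2)·2+(1)·0+(-2)·2+(1)·-1+(2)·2+(1)·0+(-1)·1 = 4
  [L]: (-2)·0+(2)·1+(1)·1+(-2)·1+(1)·0+(2)·1+(1)·1+(-1)·0 = 4
  [I]: (-2)·1+(2)·-1+(1)·1+(-2)·-1+(1)·1+(2)·-1+(1)·1+(-1)·-1 = 0
⇒ M^4 L^4

{"M": 4, "L": 4, "I": 0}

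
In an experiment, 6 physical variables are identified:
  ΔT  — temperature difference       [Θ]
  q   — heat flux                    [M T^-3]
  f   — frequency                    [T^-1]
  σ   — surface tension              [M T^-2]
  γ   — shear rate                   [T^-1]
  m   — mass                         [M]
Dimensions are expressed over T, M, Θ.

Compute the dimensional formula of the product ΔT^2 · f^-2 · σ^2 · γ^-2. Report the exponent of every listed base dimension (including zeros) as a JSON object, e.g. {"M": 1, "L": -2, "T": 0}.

Write exponents as rows T,M,Θ / cols ΔT,q,f,σ,γ,m:
  T: [ 0 -3 -1 -2 -1  0]
  M: [ 0  1  0  1  0  1]
  Θ: [ 1  0  0  0  0  0]
  [T]: (2)·0+(-2)·-1+(2)·-2+(-2)·-1 = 0
  [M]: (2)·0+(-2)·0+(2)·1+(-2)·0 = 2
  [Θ]: (2)·1+(-2)·0+(2)·0+(-2)·0 = 2
⇒ M^2 Θ^2

{"T": 0, "M": 2, "Θ": 2}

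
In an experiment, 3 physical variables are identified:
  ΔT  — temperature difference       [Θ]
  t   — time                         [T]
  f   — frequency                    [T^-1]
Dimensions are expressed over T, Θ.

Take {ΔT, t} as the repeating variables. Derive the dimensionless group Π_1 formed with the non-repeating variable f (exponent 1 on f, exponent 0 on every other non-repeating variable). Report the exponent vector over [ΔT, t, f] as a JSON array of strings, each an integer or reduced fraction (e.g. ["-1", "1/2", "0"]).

["0", "1", "1"]

Exponent matrix [T,Θ] × [ΔT,t,f]:
  T: [ 0  1 -1]
  Θ: [ 1  0  0]
RREF → pivots at {ΔT,t} ⇒ r = 2
Repeat: ΔT,t; free: f
RREF:
  r0: [   1    0    0]
  r1: [   0    1   -1]
Fix exponent of f at 1; solve each RREF row for its pivot's exponent:
  r0: exp(ΔT) + (0)·1 = 0 ⇒ exp(ΔT) = 0
  r1: exp(t) + (-1)·1 = 0 ⇒ exp(t) = 1
Π_1 = t · f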